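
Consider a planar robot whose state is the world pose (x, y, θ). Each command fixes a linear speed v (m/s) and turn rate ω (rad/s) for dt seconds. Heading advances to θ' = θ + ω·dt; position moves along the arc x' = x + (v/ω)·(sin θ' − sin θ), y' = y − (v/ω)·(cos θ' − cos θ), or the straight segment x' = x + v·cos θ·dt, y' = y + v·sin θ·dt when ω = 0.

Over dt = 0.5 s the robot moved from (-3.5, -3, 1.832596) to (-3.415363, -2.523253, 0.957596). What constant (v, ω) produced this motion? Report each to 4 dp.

Δθ = 0.957596 − 1.832596 = -0.875000
ω = Δθ/dt = -0.875000/0.5 = -1.7500
R = −Δy/(cos θ' − cos θ) = -0.5714
v = R·ω = -0.5714·-1.7500 = 1.0000

v = 1.0000, ω = -1.7500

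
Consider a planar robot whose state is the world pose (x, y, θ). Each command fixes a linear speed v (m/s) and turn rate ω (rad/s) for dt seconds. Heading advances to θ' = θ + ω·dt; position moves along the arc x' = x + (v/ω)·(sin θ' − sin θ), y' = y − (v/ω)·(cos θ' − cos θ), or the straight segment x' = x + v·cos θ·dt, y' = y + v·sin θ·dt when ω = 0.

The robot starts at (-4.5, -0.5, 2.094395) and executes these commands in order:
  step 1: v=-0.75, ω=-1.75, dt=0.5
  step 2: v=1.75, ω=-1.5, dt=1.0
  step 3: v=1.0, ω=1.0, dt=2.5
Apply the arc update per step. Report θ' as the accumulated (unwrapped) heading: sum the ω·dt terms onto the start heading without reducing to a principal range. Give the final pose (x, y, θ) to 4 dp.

step 1: θ'=1.2194 (R=0.4286) → pose (-4.4688, -0.8618, 1.2194)
step 2: θ'=-0.2806 (R=-1.1667) → pose (-3.0503, -0.1424, -0.2806)
step 3: θ'=2.2194 (R=1.0000) → pose (-1.9764, 1.4226, 2.2194)

(-1.9764, 1.4226, 2.2194)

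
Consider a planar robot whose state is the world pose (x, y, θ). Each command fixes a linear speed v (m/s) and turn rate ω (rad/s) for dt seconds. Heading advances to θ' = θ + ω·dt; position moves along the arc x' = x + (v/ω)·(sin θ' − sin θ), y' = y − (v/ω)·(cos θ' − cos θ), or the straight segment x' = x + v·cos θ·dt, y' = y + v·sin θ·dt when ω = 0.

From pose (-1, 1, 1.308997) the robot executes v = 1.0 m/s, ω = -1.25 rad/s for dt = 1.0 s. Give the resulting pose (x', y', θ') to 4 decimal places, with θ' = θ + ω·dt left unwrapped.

θ' = 1.3090 + -1.25·1.0 = 0.0590
R = v/ω = 1.0/-1.25 = -0.8000
x' = -1 + -0.8000·(sin 0.0590 − sin 1.3090) = -0.2744
y' = 1 − -0.8000·(cos 0.0590 − cos 1.3090) = 1.5916

(-0.2744, 1.5916, 0.0590)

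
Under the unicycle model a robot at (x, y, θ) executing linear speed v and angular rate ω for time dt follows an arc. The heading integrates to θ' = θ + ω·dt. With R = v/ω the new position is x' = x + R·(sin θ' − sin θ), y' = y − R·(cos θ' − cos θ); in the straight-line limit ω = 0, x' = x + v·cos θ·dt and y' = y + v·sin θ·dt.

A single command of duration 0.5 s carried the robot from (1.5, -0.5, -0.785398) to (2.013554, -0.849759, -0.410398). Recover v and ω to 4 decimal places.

Δθ = -0.410398 − -0.785398 = 0.375000
ω = Δθ/dt = 0.375000/0.5 = 0.7500
R = Δx/(sin θ' − sin θ) = 1.6667
v = R·ω = 1.6667·0.7500 = 1.2500

v = 1.2500, ω = 0.7500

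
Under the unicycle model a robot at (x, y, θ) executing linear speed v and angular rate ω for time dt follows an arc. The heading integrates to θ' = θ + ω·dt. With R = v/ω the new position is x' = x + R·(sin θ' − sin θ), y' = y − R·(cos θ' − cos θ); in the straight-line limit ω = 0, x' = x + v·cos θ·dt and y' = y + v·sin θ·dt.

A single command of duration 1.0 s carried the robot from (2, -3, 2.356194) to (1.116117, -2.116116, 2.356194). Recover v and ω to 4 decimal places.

v = 1.2500, ω = 0.0000

Δθ = 2.356194 − 2.356194 = 0.000000
ω = Δθ/dt = 0.000000/1.0 = 0.0000
ω = 0 → v = (Δx·cos θ + Δy·sin θ)/dt = 1.2500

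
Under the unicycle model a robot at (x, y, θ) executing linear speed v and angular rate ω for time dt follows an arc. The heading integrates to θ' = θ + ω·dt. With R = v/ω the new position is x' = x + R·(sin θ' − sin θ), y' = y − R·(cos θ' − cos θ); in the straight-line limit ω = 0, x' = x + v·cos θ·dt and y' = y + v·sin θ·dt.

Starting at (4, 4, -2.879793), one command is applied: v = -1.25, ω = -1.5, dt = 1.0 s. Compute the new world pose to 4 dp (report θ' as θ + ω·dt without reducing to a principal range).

(5.0033, 3.4671, -4.3798)

θ' = -2.8798 + -1.5·1.0 = -4.3798
R = v/ω = -1.25/-1.5 = 0.8333
x' = 4 + 0.8333·(sin -4.3798 − sin -2.8798) = 5.0033
y' = 4 − 0.8333·(cos -4.3798 − cos -2.8798) = 3.4671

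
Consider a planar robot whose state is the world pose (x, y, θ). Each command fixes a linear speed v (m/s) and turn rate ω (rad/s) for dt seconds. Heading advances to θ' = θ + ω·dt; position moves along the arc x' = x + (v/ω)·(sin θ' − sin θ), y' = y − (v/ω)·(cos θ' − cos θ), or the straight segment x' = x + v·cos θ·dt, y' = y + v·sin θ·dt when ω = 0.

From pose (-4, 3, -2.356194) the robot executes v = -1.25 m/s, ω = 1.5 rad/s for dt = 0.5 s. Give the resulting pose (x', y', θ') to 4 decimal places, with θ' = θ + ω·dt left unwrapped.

(-3.7564, 3.5598, -1.6062)

θ' = -2.3562 + 1.5·0.5 = -1.6062
R = v/ω = -1.25/1.5 = -0.8333
x' = -4 + -0.8333·(sin -1.6062 − sin -2.3562) = -3.7564
y' = 3 − -0.8333·(cos -1.6062 − cos -2.3562) = 3.5598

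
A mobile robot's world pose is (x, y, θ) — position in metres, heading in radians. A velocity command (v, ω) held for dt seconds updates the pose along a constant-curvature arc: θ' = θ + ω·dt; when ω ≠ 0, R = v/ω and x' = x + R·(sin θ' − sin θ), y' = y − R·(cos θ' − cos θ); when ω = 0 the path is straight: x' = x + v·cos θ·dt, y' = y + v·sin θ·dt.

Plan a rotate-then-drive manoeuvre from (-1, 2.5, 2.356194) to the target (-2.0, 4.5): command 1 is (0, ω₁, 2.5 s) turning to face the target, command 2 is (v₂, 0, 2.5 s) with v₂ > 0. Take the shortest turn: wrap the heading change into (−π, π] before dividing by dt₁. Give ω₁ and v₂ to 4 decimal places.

ω₁ = -0.1287, v₂ = 0.8944

heading to target = atan2(4.5−2.5, -2−-1) = 2.0344
Δθ = wrap(2.0344 − 2.3562) = -0.3218; ω₁ = Δθ/dt₁ = -0.1287
distance = √((-2−-1)² + (4.5−2.5)²) = 2.2361; v₂ = distance/dt₂ = 0.8944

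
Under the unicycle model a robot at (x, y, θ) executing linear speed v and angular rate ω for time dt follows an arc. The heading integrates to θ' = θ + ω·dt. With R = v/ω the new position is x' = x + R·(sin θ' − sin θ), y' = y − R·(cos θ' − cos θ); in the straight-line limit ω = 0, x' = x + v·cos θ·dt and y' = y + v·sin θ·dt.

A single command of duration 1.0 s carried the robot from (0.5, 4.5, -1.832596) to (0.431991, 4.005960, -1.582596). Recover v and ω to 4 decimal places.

v = 0.5000, ω = 0.2500

Δθ = -1.582596 − -1.832596 = 0.250000
ω = Δθ/dt = 0.250000/1.0 = 0.2500
R = −Δy/(cos θ' − cos θ) = 2.0000
v = R·ω = 2.0000·0.2500 = 0.5000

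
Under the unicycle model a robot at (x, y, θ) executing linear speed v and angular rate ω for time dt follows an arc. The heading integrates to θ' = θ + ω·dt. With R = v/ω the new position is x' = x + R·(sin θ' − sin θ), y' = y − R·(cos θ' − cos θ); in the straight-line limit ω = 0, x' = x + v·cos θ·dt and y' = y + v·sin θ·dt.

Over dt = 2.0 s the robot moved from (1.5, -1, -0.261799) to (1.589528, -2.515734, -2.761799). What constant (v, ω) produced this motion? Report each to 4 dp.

Δθ = -2.761799 − -0.261799 = -2.500000
ω = Δθ/dt = -2.500000/2.0 = -1.2500
R = −Δy/(cos θ' − cos θ) = -0.8000
v = R·ω = -0.8000·-1.2500 = 1.0000

v = 1.0000, ω = -1.2500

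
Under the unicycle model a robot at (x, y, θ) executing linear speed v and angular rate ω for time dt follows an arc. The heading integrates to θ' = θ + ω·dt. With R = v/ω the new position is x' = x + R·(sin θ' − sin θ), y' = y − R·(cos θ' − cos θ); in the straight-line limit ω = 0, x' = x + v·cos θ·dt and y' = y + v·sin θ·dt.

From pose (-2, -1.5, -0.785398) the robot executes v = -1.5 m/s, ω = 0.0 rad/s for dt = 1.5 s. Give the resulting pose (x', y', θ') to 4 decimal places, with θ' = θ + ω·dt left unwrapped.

(-3.5910, 0.0910, -0.7854)

θ' = -0.7854 + 0.0·1.5 = -0.7854
ω = 0 → straight: x' = -2 + -1.5·cos(-0.7854)·1.5 = -3.5910
y' = -1.5 + -1.5·sin(-0.7854)·1.5 = 0.0910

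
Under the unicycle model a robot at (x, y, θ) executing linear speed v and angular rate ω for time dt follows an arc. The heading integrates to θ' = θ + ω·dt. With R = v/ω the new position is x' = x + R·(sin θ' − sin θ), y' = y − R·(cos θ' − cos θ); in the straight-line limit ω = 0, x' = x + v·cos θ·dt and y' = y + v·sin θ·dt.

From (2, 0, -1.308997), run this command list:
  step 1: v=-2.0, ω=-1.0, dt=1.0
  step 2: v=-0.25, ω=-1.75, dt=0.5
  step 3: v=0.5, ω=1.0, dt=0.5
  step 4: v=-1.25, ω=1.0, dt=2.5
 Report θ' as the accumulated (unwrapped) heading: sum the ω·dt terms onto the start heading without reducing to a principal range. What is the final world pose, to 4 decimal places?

step 1: θ'=-2.3090 (R=2.0000) → pose (2.4525, 1.8636, -2.3090)
step 2: θ'=-3.1840 (R=0.1429) → pose (2.5642, 1.9101, -3.1840)
step 3: θ'=-2.6840 (R=0.5000) → pose (2.3221, 1.8592, -2.6840)
step 4: θ'=-0.1840 (R=-1.2500) → pose (1.9986, 4.2095, -0.1840)

(1.9986, 4.2095, -0.1840)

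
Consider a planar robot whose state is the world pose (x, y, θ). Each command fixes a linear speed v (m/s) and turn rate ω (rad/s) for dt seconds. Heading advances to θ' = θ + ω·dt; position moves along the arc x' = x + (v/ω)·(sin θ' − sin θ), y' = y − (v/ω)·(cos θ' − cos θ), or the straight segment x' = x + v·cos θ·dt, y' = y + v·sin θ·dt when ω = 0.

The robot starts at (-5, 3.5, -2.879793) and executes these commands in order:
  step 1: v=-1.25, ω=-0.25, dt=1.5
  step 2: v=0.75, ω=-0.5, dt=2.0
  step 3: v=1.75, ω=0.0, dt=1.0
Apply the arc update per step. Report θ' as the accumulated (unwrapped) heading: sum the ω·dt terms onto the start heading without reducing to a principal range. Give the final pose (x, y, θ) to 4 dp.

step 1: θ'=-3.2548 (R=5.0000) → pose (-3.1411, 3.6384, -3.2548)
step 2: θ'=-4.2548 (R=-1.5000) → pose (-4.3173, 4.4661, -4.2548)
step 3: θ'=-4.2548 (straight) → pose (-5.0905, 6.0360, -4.2548)

(-5.0905, 6.0360, -4.2548)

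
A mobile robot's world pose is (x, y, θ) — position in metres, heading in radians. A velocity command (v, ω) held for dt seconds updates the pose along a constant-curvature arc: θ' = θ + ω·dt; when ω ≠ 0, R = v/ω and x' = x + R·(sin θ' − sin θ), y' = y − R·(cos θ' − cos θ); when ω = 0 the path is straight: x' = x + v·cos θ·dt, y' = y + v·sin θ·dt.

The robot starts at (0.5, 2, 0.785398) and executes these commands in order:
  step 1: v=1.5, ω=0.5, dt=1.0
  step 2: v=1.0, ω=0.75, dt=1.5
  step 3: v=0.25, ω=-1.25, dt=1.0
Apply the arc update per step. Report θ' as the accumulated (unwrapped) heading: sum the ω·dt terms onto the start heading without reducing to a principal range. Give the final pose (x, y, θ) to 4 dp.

step 1: θ'=1.2854 (R=3.0000) → pose (1.2573, 3.2767, 1.2854)
step 2: θ'=2.4104 (R=1.3333) → pose (0.8683, 4.6446, 2.4104)
step 3: θ'=1.1604 (R=-0.2000) → pose (0.8184, 4.8733, 1.1604)

(0.8184, 4.8733, 1.1604)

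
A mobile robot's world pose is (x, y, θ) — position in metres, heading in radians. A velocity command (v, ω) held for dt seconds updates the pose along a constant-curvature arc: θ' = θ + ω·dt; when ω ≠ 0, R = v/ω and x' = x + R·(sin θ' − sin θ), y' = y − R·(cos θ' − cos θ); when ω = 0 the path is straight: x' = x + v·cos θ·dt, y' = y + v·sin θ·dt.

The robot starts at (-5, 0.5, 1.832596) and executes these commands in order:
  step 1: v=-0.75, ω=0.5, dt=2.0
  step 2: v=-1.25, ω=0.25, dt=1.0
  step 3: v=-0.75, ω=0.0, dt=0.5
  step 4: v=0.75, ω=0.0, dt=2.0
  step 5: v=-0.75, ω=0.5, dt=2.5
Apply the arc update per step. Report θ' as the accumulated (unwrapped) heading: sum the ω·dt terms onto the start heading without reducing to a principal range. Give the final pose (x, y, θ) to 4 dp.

step 1: θ'=2.8326 (R=-1.5000) → pose (-4.0073, -0.5407, 2.8326)
step 2: θ'=3.0826 (R=-5.0000) → pose (-2.7816, -0.7688, 3.0826)
step 3: θ'=3.0826 (straight) → pose (-2.4072, -0.7909, 3.0826)
step 4: θ'=3.0826 (straight) → pose (-3.9046, -0.7025, 3.0826)
step 5: θ'=4.3326 (R=-1.5000) → pose (-2.4231, 0.2388, 4.3326)

(-2.4231, 0.2388, 4.3326)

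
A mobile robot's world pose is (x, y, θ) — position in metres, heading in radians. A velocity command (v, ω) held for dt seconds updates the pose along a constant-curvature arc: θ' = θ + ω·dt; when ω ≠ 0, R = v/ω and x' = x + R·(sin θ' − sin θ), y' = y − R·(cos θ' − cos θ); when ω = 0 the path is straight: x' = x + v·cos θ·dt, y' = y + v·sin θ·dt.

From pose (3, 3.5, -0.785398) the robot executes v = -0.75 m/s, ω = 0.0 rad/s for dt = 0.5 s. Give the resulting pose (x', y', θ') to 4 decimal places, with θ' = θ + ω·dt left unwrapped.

(2.7348, 3.7652, -0.7854)

θ' = -0.7854 + 0.0·0.5 = -0.7854
ω = 0 → straight: x' = 3 + -0.75·cos(-0.7854)·0.5 = 2.7348
y' = 3.5 + -0.75·sin(-0.7854)·0.5 = 3.7652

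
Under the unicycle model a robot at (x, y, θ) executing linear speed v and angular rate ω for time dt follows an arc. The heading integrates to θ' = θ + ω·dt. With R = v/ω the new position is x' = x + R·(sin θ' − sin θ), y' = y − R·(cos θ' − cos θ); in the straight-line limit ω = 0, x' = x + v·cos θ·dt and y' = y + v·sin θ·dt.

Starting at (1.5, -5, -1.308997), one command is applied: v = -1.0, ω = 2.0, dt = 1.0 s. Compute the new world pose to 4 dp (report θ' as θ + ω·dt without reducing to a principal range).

(0.6984, -4.7441, 0.6910)

θ' = -1.3090 + 2.0·1.0 = 0.6910
R = v/ω = -1.0/2.0 = -0.5000
x' = 1.5 + -0.5000·(sin 0.6910 − sin -1.3090) = 0.6984
y' = -5 − -0.5000·(cos 0.6910 − cos -1.3090) = -4.7441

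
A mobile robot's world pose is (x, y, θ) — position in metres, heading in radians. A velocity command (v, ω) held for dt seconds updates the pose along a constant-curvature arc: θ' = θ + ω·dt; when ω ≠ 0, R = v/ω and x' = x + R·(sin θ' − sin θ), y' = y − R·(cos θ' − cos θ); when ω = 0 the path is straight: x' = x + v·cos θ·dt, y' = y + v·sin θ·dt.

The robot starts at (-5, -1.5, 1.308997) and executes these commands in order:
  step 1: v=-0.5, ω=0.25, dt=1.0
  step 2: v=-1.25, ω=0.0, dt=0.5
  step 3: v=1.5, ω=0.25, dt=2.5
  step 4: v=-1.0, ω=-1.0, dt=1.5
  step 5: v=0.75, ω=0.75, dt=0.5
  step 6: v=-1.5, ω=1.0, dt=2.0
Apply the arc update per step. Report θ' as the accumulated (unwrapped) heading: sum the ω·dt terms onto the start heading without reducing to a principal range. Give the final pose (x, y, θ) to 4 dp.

(-4.9300, -2.3900, 3.0590)

step 1: θ'=1.5590 (R=-2.0000) → pose (-5.0680, -1.9940, 1.5590)
step 2: θ'=1.5590 (straight) → pose (-5.0754, -2.6190, 1.5590)
step 3: θ'=2.1840 (R=6.0000) → pose (-6.1681, 0.9047, 2.1840)
step 4: θ'=0.6840 (R=1.0000) → pose (-6.3540, -0.4458, 0.6840)
step 5: θ'=1.0590 (R=1.0000) → pose (-6.1140, -0.1605, 1.0590)
step 6: θ'=3.0590 (R=-1.5000) → pose (-4.9300, -2.3900, 3.0590)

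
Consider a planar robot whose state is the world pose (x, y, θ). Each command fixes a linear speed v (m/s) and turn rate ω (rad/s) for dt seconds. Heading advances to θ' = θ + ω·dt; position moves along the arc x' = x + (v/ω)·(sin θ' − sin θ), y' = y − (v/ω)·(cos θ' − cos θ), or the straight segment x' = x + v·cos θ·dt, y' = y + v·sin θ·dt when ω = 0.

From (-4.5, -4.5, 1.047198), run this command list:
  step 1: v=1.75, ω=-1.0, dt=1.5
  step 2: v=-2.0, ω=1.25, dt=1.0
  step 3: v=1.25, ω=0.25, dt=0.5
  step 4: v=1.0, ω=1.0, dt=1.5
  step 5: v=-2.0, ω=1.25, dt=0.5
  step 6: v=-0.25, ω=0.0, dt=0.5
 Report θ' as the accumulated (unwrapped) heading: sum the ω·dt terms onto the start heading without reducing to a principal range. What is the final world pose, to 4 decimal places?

(-2.7659, -2.6938, 3.0472)

step 1: θ'=-0.4528 (R=-1.7500) → pose (-2.2189, -3.8014, -0.4528)
step 2: θ'=0.7972 (R=-1.6000) → pose (-4.0635, -4.1222, 0.7972)
step 3: θ'=0.9222 (R=5.0000) → pose (-3.6558, -3.6490, 0.9222)
step 4: θ'=2.4222 (R=1.0000) → pose (-3.7938, -2.2927, 2.4222)
step 5: θ'=3.0472 (R=-1.6000) → pose (-2.8903, -2.6820, 3.0472)
step 6: θ'=3.0472 (straight) → pose (-2.7659, -2.6938, 3.0472)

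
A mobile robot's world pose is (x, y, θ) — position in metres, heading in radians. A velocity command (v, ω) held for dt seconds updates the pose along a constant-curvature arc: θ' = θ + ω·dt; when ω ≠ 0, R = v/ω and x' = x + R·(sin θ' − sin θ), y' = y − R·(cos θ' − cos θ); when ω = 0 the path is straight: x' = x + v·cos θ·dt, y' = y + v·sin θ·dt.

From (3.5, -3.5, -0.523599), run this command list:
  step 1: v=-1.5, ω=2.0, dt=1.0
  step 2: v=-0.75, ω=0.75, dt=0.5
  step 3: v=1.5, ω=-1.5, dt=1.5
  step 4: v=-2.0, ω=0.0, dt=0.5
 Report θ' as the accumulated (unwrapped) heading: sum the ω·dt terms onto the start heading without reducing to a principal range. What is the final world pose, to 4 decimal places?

(2.8404, -2.8633, -0.3986)

step 1: θ'=1.4764 (R=-0.7500) → pose (2.3783, -4.0788, 1.4764)
step 2: θ'=1.8514 (R=-1.0000) → pose (2.4130, -4.4500, 1.8514)
step 3: θ'=-0.3986 (R=-1.0000) → pose (3.7620, -3.2515, -0.3986)
step 4: θ'=-0.3986 (straight) → pose (2.8404, -2.8633, -0.3986)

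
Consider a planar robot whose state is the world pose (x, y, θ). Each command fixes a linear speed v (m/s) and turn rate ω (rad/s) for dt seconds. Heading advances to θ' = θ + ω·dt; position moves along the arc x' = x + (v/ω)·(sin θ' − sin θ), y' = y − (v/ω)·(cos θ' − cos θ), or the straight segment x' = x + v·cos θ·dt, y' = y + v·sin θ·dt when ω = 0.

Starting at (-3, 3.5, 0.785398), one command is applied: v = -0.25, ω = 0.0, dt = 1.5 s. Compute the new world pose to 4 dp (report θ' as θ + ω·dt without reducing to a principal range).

(-3.2652, 3.2348, 0.7854)

θ' = 0.7854 + 0.0·1.5 = 0.7854
ω = 0 → straight: x' = -3 + -0.25·cos(0.7854)·1.5 = -3.2652
y' = 3.5 + -0.25·sin(0.7854)·1.5 = 3.2348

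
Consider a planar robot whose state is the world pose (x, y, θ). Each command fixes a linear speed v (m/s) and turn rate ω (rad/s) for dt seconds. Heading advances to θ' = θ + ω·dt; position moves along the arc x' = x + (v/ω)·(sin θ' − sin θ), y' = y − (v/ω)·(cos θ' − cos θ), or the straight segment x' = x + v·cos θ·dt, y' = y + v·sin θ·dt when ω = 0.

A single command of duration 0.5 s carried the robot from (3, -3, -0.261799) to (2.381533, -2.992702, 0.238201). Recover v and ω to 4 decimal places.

v = -1.2500, ω = 1.0000

Δθ = 0.238201 − -0.261799 = 0.500000
ω = Δθ/dt = 0.500000/0.5 = 1.0000
R = Δx/(sin θ' − sin θ) = -1.2500
v = R·ω = -1.2500·1.0000 = -1.2500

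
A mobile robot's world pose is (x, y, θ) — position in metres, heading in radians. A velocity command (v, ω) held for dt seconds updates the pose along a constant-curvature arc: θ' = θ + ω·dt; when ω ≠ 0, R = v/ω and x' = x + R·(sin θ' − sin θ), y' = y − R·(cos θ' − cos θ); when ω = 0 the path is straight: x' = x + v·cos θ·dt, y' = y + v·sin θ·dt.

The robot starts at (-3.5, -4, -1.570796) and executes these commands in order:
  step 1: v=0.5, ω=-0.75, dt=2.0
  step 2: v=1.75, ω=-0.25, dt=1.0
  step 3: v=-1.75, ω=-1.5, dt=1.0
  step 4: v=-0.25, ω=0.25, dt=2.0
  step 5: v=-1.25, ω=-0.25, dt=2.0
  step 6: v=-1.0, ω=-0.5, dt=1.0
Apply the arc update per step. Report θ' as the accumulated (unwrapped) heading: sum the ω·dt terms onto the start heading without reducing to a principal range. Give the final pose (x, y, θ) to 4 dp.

(-4.8387, -9.7105, -5.3208)

step 1: θ'=-3.0708 (R=-0.6667) → pose (-4.1195, -4.6650, -3.0708)
step 2: θ'=-3.3208 (R=-7.0000) → pose (-5.8624, -4.5704, -3.3208)
step 3: θ'=-4.8208 (R=1.1667) → pose (-4.9105, -5.8446, -4.8208)
step 4: θ'=-4.3208 (R=-1.0000) → pose (-4.8407, -6.3345, -4.3208)
step 5: θ'=-4.8208 (R=5.0000) → pose (-4.4916, -8.7838, -4.8208)
step 6: θ'=-5.3208 (R=2.0000) → pose (-4.8387, -9.7105, -5.3208)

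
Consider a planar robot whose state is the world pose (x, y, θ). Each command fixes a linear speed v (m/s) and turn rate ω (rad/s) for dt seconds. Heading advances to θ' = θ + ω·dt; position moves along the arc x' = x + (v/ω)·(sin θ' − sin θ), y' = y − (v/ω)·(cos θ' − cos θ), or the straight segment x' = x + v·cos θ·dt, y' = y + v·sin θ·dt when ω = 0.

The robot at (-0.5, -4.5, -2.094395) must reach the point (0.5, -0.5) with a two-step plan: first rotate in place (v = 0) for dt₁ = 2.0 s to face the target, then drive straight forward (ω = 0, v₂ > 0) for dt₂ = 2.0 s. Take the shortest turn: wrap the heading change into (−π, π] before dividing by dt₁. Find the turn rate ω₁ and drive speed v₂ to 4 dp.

ω₁ = -1.4315, v₂ = 2.0616

heading to target = atan2(-0.5−-4.5, 0.5−-0.5) = 1.3258
Δθ = wrap(1.3258 − -2.0944) = -2.8630; ω₁ = Δθ/dt₁ = -1.4315
distance = √((0.5−-0.5)² + (-0.5−-4.5)²) = 4.1231; v₂ = distance/dt₂ = 2.0616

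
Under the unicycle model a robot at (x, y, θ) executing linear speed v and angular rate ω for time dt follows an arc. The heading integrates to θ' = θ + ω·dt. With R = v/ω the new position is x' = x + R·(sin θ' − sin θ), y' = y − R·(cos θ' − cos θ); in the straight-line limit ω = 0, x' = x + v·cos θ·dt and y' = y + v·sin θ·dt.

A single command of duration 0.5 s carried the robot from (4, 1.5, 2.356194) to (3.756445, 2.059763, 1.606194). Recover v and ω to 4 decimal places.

Δθ = 1.606194 − 2.356194 = -0.750000
ω = Δθ/dt = -0.750000/0.5 = -1.5000
R = −Δy/(cos θ' − cos θ) = -0.8333
v = R·ω = -0.8333·-1.5000 = 1.2500

v = 1.2500, ω = -1.5000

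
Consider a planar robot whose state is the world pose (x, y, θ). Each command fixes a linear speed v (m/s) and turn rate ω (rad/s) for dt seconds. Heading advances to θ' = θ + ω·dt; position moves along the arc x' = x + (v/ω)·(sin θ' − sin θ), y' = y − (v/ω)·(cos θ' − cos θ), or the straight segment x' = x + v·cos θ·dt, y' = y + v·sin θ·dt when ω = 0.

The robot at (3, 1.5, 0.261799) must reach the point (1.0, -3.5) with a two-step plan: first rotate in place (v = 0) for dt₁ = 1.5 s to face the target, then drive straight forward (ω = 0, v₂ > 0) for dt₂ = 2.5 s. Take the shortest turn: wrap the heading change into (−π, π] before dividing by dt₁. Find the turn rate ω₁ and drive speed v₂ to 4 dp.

heading to target = atan2(-3.5−1.5, 1−3) = -1.9513
Δθ = wrap(-1.9513 − 0.2618) = -2.2131; ω₁ = Δθ/dt₁ = -1.4754
distance = √((1−3)² + (-3.5−1.5)²) = 5.3852; v₂ = distance/dt₂ = 2.1541

ω₁ = -1.4754, v₂ = 2.1541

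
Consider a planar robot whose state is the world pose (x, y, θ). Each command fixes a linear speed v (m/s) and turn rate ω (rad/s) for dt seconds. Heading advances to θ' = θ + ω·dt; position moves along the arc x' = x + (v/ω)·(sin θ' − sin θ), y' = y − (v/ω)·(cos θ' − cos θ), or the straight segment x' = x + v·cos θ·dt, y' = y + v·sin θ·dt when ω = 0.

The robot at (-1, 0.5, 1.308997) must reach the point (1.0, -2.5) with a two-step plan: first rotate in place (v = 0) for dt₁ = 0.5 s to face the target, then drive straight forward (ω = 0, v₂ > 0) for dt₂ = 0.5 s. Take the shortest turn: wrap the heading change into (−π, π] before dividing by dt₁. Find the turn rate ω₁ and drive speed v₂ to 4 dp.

ω₁ = -4.5836, v₂ = 7.2111

heading to target = atan2(-2.5−0.5, 1−-1) = -0.9828
Δθ = wrap(-0.9828 − 1.3090) = -2.2918; ω₁ = Δθ/dt₁ = -4.5836
distance = √((1−-1)² + (-2.5−0.5)²) = 3.6056; v₂ = distance/dt₂ = 7.2111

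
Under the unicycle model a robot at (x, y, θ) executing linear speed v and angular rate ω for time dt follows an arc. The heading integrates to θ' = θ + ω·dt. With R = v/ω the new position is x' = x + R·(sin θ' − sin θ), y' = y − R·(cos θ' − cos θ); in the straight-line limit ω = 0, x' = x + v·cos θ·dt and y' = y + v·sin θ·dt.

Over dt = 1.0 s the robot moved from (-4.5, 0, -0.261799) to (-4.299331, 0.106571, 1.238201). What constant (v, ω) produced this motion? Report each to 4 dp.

Δθ = 1.238201 − -0.261799 = 1.500000
ω = Δθ/dt = 1.500000/1.0 = 1.5000
R = Δx/(sin θ' − sin θ) = 0.1667
v = R·ω = 0.1667·1.5000 = 0.2500

v = 0.2500, ω = 1.5000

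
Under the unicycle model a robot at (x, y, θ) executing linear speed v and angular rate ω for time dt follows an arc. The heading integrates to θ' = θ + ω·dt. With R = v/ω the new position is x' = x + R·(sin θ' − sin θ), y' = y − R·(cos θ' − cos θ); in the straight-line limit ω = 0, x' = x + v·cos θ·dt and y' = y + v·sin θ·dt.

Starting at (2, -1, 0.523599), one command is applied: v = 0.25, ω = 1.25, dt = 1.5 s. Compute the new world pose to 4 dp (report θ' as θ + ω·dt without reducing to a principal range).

θ' = 0.5236 + 1.25·1.5 = 2.3986
R = v/ω = 0.25/1.25 = 0.2000
x' = 2 + 0.2000·(sin 2.3986 − sin 0.5236) = 2.0353
y' = -1 − 0.2000·(cos 2.3986 − cos 0.5236) = -0.6795

(2.0353, -0.6795, 2.3986)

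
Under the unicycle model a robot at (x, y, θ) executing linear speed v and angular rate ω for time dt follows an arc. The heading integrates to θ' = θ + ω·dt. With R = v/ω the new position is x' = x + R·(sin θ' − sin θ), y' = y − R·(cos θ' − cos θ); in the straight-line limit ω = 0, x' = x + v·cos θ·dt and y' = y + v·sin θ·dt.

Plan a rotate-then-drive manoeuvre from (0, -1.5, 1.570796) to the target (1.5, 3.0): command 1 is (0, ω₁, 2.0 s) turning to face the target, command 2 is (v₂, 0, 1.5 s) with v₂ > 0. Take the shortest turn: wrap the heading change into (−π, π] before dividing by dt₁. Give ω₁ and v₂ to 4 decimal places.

ω₁ = -0.1609, v₂ = 3.1623

heading to target = atan2(3−-1.5, 1.5−0) = 1.2490
Δθ = wrap(1.2490 − 1.5708) = -0.3218; ω₁ = Δθ/dt₁ = -0.1609
distance = √((1.5−0)² + (3−-1.5)²) = 4.7434; v₂ = distance/dt₂ = 3.1623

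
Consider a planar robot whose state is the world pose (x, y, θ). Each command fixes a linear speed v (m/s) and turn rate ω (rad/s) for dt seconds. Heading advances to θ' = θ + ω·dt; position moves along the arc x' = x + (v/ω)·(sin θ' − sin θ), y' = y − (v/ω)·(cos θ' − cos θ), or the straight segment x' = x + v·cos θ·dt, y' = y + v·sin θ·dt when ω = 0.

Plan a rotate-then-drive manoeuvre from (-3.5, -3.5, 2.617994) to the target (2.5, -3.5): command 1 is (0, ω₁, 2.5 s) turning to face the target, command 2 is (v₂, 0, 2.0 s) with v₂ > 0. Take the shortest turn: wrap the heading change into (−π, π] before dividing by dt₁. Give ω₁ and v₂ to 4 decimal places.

heading to target = atan2(-3.5−-3.5, 2.5−-3.5) = 0.0000
Δθ = wrap(0.0000 − 2.6180) = -2.6180; ω₁ = Δθ/dt₁ = -1.0472
distance = √((2.5−-3.5)² + (-3.5−-3.5)²) = 6.0000; v₂ = distance/dt₂ = 3.0000

ω₁ = -1.0472, v₂ = 3.0000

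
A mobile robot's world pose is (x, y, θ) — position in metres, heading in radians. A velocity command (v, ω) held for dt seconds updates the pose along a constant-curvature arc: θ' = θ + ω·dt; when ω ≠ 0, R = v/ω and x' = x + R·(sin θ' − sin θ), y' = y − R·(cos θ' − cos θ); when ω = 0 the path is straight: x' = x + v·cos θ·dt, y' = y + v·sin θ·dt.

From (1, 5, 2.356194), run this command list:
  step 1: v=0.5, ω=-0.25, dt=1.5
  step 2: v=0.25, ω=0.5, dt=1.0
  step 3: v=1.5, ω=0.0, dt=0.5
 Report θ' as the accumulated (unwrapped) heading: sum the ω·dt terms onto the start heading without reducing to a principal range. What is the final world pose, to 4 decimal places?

step 1: θ'=1.9812 (R=-2.0000) → pose (0.5803, 5.6163, 1.9812)
step 2: θ'=2.4812 (R=0.5000) → pose (0.4285, 5.8117, 2.4812)
step 3: θ'=2.4812 (straight) → pose (-0.1638, 6.2717, 2.4812)

(-0.1638, 6.2717, 2.4812)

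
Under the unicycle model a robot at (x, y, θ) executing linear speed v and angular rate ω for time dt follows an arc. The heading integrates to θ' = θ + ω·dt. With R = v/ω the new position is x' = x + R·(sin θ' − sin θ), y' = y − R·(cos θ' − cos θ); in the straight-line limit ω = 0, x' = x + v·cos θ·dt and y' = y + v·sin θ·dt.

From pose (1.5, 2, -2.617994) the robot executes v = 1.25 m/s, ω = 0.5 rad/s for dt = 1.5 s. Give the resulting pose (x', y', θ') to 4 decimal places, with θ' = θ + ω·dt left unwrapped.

θ' = -2.6180 + 0.5·1.5 = -1.8680
R = v/ω = 1.25/0.5 = 2.5000
x' = 1.5 + 2.5000·(sin -1.8680 − sin -2.6180) = 0.3596
y' = 2 − 2.5000·(cos -1.8680 − cos -2.6180) = 0.5670

(0.3596, 0.5670, -1.8680)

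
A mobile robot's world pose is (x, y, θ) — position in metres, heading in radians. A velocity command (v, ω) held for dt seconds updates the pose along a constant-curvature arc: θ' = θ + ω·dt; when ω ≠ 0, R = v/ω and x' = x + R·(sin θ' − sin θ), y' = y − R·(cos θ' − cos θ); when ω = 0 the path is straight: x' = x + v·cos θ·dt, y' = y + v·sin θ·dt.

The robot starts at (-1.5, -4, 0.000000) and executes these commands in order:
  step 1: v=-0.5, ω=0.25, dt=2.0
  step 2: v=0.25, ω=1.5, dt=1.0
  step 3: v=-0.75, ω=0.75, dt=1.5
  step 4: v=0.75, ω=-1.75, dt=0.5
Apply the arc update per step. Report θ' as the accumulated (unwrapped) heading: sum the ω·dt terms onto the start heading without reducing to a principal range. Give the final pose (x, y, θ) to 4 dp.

(-1.8208, -4.4536, 2.2500)

step 1: θ'=0.5000 (R=-2.0000) → pose (-2.4589, -4.2448, 0.5000)
step 2: θ'=2.0000 (R=0.1667) → pose (-2.3872, -4.0292, 2.0000)
step 3: θ'=3.1250 (R=-1.0000) → pose (-1.4945, -4.6129, 3.1250)
step 4: θ'=2.2500 (R=-0.4286) → pose (-1.8208, -4.4536, 2.2500)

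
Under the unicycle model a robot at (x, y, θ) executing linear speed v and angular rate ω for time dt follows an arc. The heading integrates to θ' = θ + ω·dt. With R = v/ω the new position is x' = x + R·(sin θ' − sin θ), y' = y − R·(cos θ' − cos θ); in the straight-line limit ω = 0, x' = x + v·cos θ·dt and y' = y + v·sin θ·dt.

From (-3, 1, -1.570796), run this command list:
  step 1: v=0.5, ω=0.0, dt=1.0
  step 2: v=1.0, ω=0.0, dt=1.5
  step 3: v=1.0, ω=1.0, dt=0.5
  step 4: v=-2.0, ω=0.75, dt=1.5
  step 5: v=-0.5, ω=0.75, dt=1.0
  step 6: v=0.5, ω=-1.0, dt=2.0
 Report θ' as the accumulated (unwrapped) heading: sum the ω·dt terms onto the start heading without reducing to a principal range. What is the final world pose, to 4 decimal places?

(-4.9809, -0.4621, -1.1958)

step 1: θ'=-1.5708 (straight) → pose (-3.0000, 0.5000, -1.5708)
step 2: θ'=-1.5708 (straight) → pose (-3.0000, -1.0000, -1.5708)
step 3: θ'=-1.0708 (R=1.0000) → pose (-2.8776, -1.4794, -1.0708)
step 4: θ'=0.0542 (R=-2.6667) → pose (-5.3623, -0.0951, 0.0542)
step 5: θ'=0.8042 (R=-0.6667) → pose (-5.8063, -0.2984, 0.8042)
step 6: θ'=-1.1958 (R=-0.5000) → pose (-4.9809, -0.4621, -1.1958)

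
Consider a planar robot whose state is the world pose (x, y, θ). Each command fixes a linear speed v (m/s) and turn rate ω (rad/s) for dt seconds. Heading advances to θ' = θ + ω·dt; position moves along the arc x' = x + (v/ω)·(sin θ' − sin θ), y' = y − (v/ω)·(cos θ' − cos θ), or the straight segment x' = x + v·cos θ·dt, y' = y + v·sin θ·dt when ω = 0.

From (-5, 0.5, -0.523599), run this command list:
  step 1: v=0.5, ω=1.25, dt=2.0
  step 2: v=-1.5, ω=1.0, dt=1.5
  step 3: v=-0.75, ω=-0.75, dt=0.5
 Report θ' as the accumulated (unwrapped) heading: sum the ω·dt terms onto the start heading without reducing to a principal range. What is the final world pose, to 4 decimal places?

step 1: θ'=1.9764 (R=0.4000) → pose (-4.4325, 1.0042, 1.9764)
step 2: θ'=3.4764 (R=-1.5000) → pose (-2.5613, 0.1794, 3.4764)
step 3: θ'=3.1014 (R=1.0000) → pose (-2.1925, 0.2341, 3.1014)

(-2.1925, 0.2341, 3.1014)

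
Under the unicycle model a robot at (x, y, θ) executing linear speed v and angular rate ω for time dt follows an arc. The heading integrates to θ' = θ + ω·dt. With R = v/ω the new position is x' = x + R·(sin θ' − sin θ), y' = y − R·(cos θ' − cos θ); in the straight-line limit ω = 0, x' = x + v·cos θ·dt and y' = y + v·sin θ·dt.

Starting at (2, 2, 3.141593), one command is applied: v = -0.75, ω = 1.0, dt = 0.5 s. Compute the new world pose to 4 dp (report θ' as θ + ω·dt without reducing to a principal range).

(2.3596, 2.0918, 3.6416)

θ' = 3.1416 + 1.0·0.5 = 3.6416
R = v/ω = -0.75/1.0 = -0.7500
x' = 2 + -0.7500·(sin 3.6416 − sin 3.1416) = 2.3596
y' = 2 − -0.7500·(cos 3.6416 − cos 3.1416) = 2.0918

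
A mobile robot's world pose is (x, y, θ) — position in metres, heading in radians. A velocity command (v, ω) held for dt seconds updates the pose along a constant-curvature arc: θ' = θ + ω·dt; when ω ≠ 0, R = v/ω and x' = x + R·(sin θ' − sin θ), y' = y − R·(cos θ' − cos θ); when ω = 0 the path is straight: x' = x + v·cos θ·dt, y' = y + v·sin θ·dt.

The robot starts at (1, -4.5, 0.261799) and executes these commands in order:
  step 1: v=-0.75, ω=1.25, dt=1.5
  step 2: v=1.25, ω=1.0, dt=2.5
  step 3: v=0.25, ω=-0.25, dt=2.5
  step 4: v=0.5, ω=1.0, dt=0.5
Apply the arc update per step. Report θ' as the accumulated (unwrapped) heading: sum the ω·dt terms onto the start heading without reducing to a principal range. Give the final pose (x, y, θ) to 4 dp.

step 1: θ'=2.1368 (R=-0.6000) → pose (0.6489, -5.4013, 2.1368)
step 2: θ'=4.6368 (R=1.2500) → pose (-1.6526, -5.9772, 4.6368)
step 3: θ'=4.0118 (R=-1.0000) → pose (-1.8853, -6.5464, 4.0118)
step 4: θ'=4.5118 (R=0.5000) → pose (-1.9931, -6.7691, 4.5118)

(-1.9931, -6.7691, 4.5118)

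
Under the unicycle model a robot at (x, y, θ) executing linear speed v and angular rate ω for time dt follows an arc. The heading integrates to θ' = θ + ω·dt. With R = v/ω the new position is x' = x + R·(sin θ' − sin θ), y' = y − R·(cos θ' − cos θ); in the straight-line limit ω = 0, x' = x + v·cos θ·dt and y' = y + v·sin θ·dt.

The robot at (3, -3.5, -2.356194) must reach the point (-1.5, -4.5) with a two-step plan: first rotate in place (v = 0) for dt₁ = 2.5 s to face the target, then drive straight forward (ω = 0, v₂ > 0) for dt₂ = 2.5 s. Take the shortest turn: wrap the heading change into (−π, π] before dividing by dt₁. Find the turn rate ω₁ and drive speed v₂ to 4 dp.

ω₁ = -0.2267, v₂ = 1.8439

heading to target = atan2(-4.5−-3.5, -1.5−3) = -2.9229
Δθ = wrap(-2.9229 − -2.3562) = -0.5667; ω₁ = Δθ/dt₁ = -0.2267
distance = √((-1.5−3)² + (-4.5−-3.5)²) = 4.6098; v₂ = distance/dt₂ = 1.8439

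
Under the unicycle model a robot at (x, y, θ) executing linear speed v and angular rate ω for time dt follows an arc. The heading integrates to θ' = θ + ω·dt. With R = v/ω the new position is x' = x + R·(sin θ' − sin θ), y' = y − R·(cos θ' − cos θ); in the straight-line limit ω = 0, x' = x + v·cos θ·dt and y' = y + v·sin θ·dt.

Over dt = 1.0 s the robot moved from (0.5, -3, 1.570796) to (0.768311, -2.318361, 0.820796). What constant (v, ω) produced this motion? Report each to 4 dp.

Δθ = 0.820796 − 1.570796 = -0.750000
ω = Δθ/dt = -0.750000/1.0 = -0.7500
R = −Δy/(cos θ' − cos θ) = -1.0000
v = R·ω = -1.0000·-0.7500 = 0.7500

v = 0.7500, ω = -0.7500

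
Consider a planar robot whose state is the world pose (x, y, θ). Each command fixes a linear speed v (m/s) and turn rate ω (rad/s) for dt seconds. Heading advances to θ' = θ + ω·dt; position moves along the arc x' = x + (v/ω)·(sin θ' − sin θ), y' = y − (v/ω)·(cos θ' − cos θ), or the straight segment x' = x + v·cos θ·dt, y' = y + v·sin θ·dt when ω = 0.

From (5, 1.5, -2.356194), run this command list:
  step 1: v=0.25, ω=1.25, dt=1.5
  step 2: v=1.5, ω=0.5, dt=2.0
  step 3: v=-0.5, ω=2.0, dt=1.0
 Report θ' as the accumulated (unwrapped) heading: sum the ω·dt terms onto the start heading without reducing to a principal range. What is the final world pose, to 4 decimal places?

(7.9030, 0.8152, 2.5188)

step 1: θ'=-0.4812 (R=0.2000) → pose (5.0489, 1.1813, -0.4812)
step 2: θ'=0.5188 (R=3.0000) → pose (7.9249, 1.2354, 0.5188)
step 3: θ'=2.5188 (R=-0.2500) → pose (7.9030, 0.8152, 2.5188)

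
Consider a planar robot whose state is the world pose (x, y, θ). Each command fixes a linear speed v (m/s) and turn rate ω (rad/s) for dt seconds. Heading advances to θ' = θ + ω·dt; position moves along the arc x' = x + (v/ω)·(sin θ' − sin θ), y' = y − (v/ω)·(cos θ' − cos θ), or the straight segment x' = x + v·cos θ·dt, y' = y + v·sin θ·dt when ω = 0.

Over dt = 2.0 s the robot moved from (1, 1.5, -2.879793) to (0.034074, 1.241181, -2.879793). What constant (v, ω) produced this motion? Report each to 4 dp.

Δθ = -2.879793 − -2.879793 = 0.000000
ω = Δθ/dt = 0.000000/2.0 = 0.0000
ω = 0 → v = (Δx·cos θ + Δy·sin θ)/dt = 0.5000

v = 0.5000, ω = 0.0000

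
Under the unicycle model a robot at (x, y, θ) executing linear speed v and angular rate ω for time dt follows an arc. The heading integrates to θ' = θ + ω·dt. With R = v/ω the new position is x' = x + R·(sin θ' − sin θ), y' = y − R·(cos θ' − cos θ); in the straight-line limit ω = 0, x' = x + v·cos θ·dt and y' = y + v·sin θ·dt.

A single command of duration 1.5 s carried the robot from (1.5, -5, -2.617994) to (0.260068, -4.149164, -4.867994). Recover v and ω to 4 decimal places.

v = 1.2500, ω = -1.5000

Δθ = -4.867994 − -2.617994 = -2.250000
ω = Δθ/dt = -2.250000/1.5 = -1.5000
R = Δx/(sin θ' − sin θ) = -0.8333
v = R·ω = -0.8333·-1.5000 = 1.2500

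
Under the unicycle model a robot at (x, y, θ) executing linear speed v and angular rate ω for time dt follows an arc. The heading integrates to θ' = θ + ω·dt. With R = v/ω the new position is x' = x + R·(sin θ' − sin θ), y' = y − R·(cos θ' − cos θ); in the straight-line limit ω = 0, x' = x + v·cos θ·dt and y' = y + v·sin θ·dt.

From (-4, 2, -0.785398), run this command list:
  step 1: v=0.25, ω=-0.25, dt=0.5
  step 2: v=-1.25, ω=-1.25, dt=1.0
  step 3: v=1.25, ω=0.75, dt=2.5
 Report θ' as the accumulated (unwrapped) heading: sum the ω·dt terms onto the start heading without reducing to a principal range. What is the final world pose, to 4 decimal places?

step 1: θ'=-0.9104 (R=-1.0000) → pose (-3.9174, 1.9063, -0.9104)
step 2: θ'=-2.1604 (R=1.0000) → pose (-3.9588, 3.0758, -2.1604)
step 3: θ'=-0.2854 (R=1.6667) → pose (-3.0427, 0.5498, -0.2854)

(-3.0427, 0.5498, -0.2854)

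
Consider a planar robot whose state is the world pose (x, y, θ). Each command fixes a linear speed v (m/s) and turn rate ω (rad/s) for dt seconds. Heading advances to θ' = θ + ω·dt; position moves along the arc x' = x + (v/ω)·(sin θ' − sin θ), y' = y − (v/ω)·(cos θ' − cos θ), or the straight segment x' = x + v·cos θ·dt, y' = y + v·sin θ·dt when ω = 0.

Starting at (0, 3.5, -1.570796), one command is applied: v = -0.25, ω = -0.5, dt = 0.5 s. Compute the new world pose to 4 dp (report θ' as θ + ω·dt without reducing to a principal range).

θ' = -1.5708 + -0.5·0.5 = -1.8208
R = v/ω = -0.25/-0.5 = 0.5000
x' = 0 + 0.5000·(sin -1.8208 − sin -1.5708) = 0.0155
y' = 3.5 − 0.5000·(cos -1.8208 − cos -1.5708) = 3.6237

(0.0155, 3.6237, -1.8208)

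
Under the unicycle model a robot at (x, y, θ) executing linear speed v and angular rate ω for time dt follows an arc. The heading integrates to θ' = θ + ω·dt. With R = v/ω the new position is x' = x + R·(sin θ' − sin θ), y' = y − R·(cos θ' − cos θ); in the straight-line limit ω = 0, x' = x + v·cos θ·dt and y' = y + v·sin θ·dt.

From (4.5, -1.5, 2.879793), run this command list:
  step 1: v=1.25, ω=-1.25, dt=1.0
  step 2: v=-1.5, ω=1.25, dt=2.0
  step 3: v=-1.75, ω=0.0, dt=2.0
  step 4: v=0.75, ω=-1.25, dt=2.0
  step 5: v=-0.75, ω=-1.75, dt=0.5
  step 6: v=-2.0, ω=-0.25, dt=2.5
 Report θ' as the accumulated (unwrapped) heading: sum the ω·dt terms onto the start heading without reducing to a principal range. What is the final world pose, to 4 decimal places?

step 1: θ'=1.6298 (R=-1.0000) → pose (3.7606, -0.5930, 1.6298)
step 2: θ'=4.1298 (R=-1.2000) → pose (5.9605, -1.1825, 4.1298)
step 3: θ'=4.1298 (straight) → pose (7.8862, 1.7401, 4.1298)
step 4: θ'=1.6298 (R=-0.6000) → pose (6.7862, 2.0349, 1.6298)
step 5: θ'=0.7548 (R=0.4286) → pose (6.6520, 1.6974, 0.7548)
step 6: θ'=0.1298 (R=8.0000) → pose (2.2063, -0.4080, 0.1298)

(2.2063, -0.4080, 0.1298)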